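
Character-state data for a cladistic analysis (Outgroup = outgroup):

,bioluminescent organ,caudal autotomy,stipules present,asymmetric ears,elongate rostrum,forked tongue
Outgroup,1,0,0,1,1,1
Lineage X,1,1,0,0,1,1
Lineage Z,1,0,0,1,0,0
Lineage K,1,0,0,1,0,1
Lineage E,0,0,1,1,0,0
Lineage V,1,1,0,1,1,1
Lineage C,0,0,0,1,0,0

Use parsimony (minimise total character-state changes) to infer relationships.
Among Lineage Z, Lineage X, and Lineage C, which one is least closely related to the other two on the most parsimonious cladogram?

Character polarity is set by the outgroup: the derived state is whichever differs from the outgroup's state, so for bioluminescent organ, asymmetric ears, elongate rostrum, forked tongue the derived state is '0', and for the remaining characters it is '1'.
bioluminescent organ: derived state '0' in Lineage C and Lineage E only — synapomorphy for {Lineage C, Lineage E}.
Only Lineage V and Lineage X show the derived state '1' for caudal autotomy, supporting them as a clade.
stipules present: derived state '1' in Lineage E only — an autapomorphy, so it tells us nothing about relationships among taxa.
asymmetric ears (derived state '0') is unique to Lineage X (autapomorphy; uninformative for grouping).
elongate rostrum: derived state '0' in Lineage C, Lineage E, Lineage K, and Lineage Z only — synapomorphy for {Lineage C, Lineage E, Lineage K, Lineage Z}.
forked tongue (derived state '0') is shared by Lineage C, Lineage E, and Lineage Z — a synapomorphy uniting that clade.
Most parsimonious ingroup topology: ((Lineage X,Lineage V),((Lineage Z,(Lineage E,Lineage C)),Lineage K)).
Lineage C and Lineage Z share a more recent common ancestor with each other than either does with Lineage X, so Lineage X is the least closely related of the three.

Lineage X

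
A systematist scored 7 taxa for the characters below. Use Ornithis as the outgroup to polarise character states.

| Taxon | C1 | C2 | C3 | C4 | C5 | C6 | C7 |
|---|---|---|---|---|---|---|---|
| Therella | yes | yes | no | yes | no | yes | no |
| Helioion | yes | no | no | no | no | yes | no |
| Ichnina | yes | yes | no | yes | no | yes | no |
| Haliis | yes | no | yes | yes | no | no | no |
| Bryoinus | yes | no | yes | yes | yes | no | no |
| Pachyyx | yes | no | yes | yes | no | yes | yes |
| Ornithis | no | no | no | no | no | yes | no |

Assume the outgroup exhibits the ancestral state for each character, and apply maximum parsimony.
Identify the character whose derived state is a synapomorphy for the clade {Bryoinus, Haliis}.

Character polarity is set by the outgroup: the derived state is whichever differs from the outgroup's state, so for C6 the derived state is 'no', and for the remaining characters it is 'yes'.
C1 (derived state 'yes') is shared by all ingroup taxa — unites the whole ingroup.
C2: derived state 'yes' in Ichnina and Therella only — synapomorphy for {Ichnina, Therella}.
C3 (derived state 'yes') is shared by Bryoinus, Haliis, and Pachyyx — a synapomorphy uniting that clade.
C4: derived state 'yes' in Bryoinus, Haliis, Ichnina, Pachyyx, and Therella only — synapomorphy for {Bryoinus, Haliis, Ichnina, Pachyyx, Therella}.
C5 (derived state 'yes') is unique to Bryoinus (autapomorphy; uninformative for grouping).
C6 (derived state 'no') is shared by Bryoinus and Haliis — a synapomorphy uniting that clade.
C7 (derived state 'yes') is unique to Pachyyx (autapomorphy; uninformative for grouping).
Most parsimonious ingroup topology: (((Pachyyx,(Bryoinus,Haliis)),(Therella,Ichnina)),Helioion).
The clade {Bryoinus, Haliis} is supported by C6: its derived state 'no' occurs in exactly those taxa and in no other taxon (including the outgroup).

C6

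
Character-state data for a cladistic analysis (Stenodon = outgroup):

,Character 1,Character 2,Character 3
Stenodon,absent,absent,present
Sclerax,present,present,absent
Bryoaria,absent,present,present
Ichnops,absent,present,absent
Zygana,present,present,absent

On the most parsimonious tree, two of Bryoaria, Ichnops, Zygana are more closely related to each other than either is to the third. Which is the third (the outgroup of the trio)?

Character polarity is set by the outgroup: the derived state is whichever differs from the outgroup's state, so for Character 3 the derived state is 'absent', and for the remaining characters it is 'present'.
Character 1 (derived state 'present') is shared by Sclerax and Zygana — a synapomorphy uniting that clade.
All ingroup taxa share the derived state 'present' for Character 2; it defines the ingroup but does not resolve relationships within it.
Character 3: derived state 'absent' in Ichnops, Sclerax, and Zygana only — synapomorphy for {Ichnops, Sclerax, Zygana}.
Most parsimonious ingroup topology: (((Sclerax,Zygana),Ichnops),Bryoaria).
Ichnops and Zygana share a more recent common ancestor with each other than either does with Bryoaria, so Bryoaria is the least closely related of the three.

Bryoaria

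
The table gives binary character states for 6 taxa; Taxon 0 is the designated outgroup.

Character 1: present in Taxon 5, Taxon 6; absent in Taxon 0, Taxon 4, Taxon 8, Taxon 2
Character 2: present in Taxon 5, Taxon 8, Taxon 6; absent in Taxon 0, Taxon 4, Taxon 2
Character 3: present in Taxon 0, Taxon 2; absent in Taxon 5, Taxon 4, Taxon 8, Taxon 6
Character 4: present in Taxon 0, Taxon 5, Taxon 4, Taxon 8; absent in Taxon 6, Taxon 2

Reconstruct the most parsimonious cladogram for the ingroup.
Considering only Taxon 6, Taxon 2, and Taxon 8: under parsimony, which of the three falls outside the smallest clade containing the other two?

Character polarity is set by the outgroup: the derived state is whichever differs from the outgroup's state, so for Character 3, Character 4 the derived state is 'absent', and for the remaining characters it is 'present'.
Only Taxon 5 and Taxon 6 show the derived state 'present' for Character 1, supporting them as a clade.
Only Taxon 5, Taxon 6, and Taxon 8 show the derived state 'present' for Character 2, supporting them as a clade.
Only Taxon 4, Taxon 5, Taxon 6, and Taxon 8 show the derived state 'absent' for Character 3, supporting them as a clade.
Character 4 groups Taxon 2 and Taxon 6, which is incompatible with the clades supported by the remaining characters; treating it as convergent (homoplasy) costs fewer steps than any alternative tree.
Most parsimonious ingroup topology: ((((Taxon 5,Taxon 6),Taxon 8),Taxon 4),Taxon 2).
Taxon 8 and Taxon 6 share a more recent common ancestor with each other than either does with Taxon 2, so Taxon 2 is the least closely related of the three.

Taxon 2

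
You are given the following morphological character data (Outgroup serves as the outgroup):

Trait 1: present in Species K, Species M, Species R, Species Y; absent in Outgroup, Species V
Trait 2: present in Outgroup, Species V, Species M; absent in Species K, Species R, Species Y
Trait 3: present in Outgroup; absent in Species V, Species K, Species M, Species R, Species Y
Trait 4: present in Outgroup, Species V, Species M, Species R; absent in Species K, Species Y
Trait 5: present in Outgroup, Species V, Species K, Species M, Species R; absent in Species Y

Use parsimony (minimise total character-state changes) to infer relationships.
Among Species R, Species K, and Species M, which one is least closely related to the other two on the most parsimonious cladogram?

Character polarity is set by the outgroup: the derived state is whichever differs from the outgroup's state, so for Trait 2, Trait 3, Trait 4, Trait 5 the derived state is 'absent', and for the remaining characters it is 'present'.
Trait 1: derived state 'present' in Species K, Species M, Species R, and Species Y only — synapomorphy for {Species K, Species M, Species R, Species Y}.
Only Species K, Species R, and Species Y show the derived state 'absent' for Trait 2, supporting them as a clade.
All ingroup taxa share the derived state 'absent' for Trait 3; it defines the ingroup but does not resolve relationships within it.
Only Species K and Species Y show the derived state 'absent' for Trait 4, supporting them as a clade.
Trait 5 (derived state 'absent') is unique to Species Y (autapomorphy; uninformative for grouping).
Most parsimonious ingroup topology: (Species V,(((Species K,Species Y),Species R),Species M)).
Species K and Species R share a more recent common ancestor with each other than either does with Species M, so Species M is the least closely related of the three.

Species M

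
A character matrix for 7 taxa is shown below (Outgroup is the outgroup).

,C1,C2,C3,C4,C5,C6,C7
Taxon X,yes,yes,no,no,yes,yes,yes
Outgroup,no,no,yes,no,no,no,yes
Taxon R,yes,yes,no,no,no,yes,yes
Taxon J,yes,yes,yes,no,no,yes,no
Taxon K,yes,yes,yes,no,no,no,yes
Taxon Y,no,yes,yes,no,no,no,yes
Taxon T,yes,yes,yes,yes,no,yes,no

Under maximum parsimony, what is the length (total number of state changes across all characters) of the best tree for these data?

Character polarity is set by the outgroup: the derived state is whichever differs from the outgroup's state, so for C3, C7 the derived state is 'no', and for the remaining characters it is 'yes'.
Only Taxon J, Taxon K, Taxon R, Taxon T, and Taxon X show the derived state 'yes' for C1, supporting them as a clade.
C2 (derived state 'yes') is shared by all ingroup taxa — unites the whole ingroup.
C3 (derived state 'no') is shared by Taxon R and Taxon X — a synapomorphy uniting that clade.
C4 (derived state 'yes') is unique to Taxon T (autapomorphy; uninformative for grouping).
C5 (derived state 'yes') is unique to Taxon X (autapomorphy; uninformative for grouping).
Only Taxon J, Taxon R, Taxon T, and Taxon X show the derived state 'yes' for C6, supporting them as a clade.
C7: derived state 'no' in Taxon J and Taxon T only — synapomorphy for {Taxon J, Taxon T}.
Most parsimonious ingroup topology: ((Taxon K,((Taxon R,Taxon X),(Taxon J,Taxon T))),Taxon Y).
Changes per character on this tree: C1: 1; C2: 1; C3: 1; C4: 1; C5: 1; C6: 1; C7: 1.
Total = 7.

7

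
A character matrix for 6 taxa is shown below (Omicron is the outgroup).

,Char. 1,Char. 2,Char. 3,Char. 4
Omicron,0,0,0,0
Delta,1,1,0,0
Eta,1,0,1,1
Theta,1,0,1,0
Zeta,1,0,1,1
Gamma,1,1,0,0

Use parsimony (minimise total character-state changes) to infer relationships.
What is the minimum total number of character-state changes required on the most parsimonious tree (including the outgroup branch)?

4

The outgroup has state '0' for every character, so '1' is the derived state throughout.
Char. 1 (derived state '1') is shared by all ingroup taxa — unites the whole ingroup.
Char. 2: derived state '1' in Delta and Gamma only — synapomorphy for {Delta, Gamma}.
Only Eta, Theta, and Zeta show the derived state '1' for Char. 3, supporting them as a clade.
Only Eta and Zeta show the derived state '1' for Char. 4, supporting them as a clade.
Most parsimonious ingroup topology: ((Delta,Gamma),((Eta,Zeta),Theta)).
Changes per character on this tree: Char. 1: 1; Char. 2: 1; Char. 3: 1; Char. 4: 1.
Total = 4.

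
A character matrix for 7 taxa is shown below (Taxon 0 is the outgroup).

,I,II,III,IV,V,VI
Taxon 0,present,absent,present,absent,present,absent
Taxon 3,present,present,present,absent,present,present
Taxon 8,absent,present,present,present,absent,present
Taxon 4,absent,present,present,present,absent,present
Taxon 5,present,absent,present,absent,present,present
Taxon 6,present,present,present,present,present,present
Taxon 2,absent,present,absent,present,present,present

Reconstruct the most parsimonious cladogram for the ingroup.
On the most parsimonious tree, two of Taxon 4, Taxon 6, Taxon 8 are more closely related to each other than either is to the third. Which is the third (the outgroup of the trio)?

Taxon 6

Character polarity is set by the outgroup: the derived state is whichever differs from the outgroup's state, so for I, III, V the derived state is 'absent', and for the remaining characters it is 'present'.
Only Taxon 2, Taxon 4, and Taxon 8 show the derived state 'absent' for I, supporting them as a clade.
II: derived state 'present' in Taxon 2, Taxon 3, Taxon 4, Taxon 6, and Taxon 8 only — synapomorphy for {Taxon 2, Taxon 3, Taxon 4, Taxon 6, Taxon 8}.
III (derived state 'absent') is unique to Taxon 2 (autapomorphy; uninformative for grouping).
IV: derived state 'present' in Taxon 2, Taxon 4, Taxon 6, and Taxon 8 only — synapomorphy for {Taxon 2, Taxon 4, Taxon 6, Taxon 8}.
V: derived state 'absent' in Taxon 4 and Taxon 8 only — synapomorphy for {Taxon 4, Taxon 8}.
VI (derived state 'present') is shared by all ingroup taxa — unites the whole ingroup.
Most parsimonious ingroup topology: ((Taxon 3,(((Taxon 8,Taxon 4),Taxon 2),Taxon 6)),Taxon 5).
Taxon 4 and Taxon 8 share a more recent common ancestor with each other than either does with Taxon 6, so Taxon 6 is the least closely related of the three.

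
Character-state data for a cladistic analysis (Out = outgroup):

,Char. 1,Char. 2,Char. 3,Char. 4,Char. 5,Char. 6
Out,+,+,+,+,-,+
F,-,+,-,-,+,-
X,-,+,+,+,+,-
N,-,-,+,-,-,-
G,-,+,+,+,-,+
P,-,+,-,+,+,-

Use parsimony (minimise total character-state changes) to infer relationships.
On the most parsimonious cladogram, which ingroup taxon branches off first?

G

Character polarity is set by the outgroup: the derived state is whichever differs from the outgroup's state, so for Char. 1, Char. 2, Char. 3, Char. 4, Char. 6 the derived state is '-', and for the remaining characters it is '+'.
Char. 1 (derived state '-') is shared by all ingroup taxa — unites the whole ingroup.
Char. 2 (derived state '-') is unique to N (autapomorphy; uninformative for grouping).
Char. 3: derived state '-' in F and P only — synapomorphy for {F, P}.
Char. 4 (state '-') occurs in F and N but conflicts with the nesting implied by the other characters — most parsimoniously interpreted as homoplasy.
Char. 5 (derived state '+') is shared by F, P, and X — a synapomorphy uniting that clade.
Char. 6 (derived state '-') is shared by F, N, P, and X — a synapomorphy uniting that clade.
Most parsimonious ingroup topology: ((((F,P),X),N),G).
G is sister to the clade containing all other ingroup taxa, so it is the earliest-diverging (most basal) ingroup lineage.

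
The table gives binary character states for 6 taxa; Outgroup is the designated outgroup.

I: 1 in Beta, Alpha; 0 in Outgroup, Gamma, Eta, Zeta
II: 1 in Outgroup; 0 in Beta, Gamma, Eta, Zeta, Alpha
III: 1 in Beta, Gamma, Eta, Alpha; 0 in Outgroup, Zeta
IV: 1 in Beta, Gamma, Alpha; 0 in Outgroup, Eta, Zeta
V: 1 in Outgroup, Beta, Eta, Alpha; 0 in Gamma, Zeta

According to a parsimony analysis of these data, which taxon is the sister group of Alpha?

Character polarity is set by the outgroup: the derived state is whichever differs from the outgroup's state, so for II, V the derived state is '0', and for the remaining characters it is '1'.
I (derived state '1') is shared by Alpha and Beta — a synapomorphy uniting that clade.
II (derived state '0') is shared by all ingroup taxa — unites the whole ingroup.
III: derived state '1' in Alpha, Beta, Eta, and Gamma only — synapomorphy for {Alpha, Beta, Eta, Gamma}.
IV (derived state '1') is shared by Alpha, Beta, and Gamma — a synapomorphy uniting that clade.
V groups Gamma and Zeta, which is incompatible with the clades supported by the remaining characters; treating it as convergent (homoplasy) costs fewer steps than any alternative tree.
Most parsimonious ingroup topology: ((((Beta,Alpha),Gamma),Eta),Zeta).
Alpha and Beta form a cherry on this tree, so they are sister taxa.

Beta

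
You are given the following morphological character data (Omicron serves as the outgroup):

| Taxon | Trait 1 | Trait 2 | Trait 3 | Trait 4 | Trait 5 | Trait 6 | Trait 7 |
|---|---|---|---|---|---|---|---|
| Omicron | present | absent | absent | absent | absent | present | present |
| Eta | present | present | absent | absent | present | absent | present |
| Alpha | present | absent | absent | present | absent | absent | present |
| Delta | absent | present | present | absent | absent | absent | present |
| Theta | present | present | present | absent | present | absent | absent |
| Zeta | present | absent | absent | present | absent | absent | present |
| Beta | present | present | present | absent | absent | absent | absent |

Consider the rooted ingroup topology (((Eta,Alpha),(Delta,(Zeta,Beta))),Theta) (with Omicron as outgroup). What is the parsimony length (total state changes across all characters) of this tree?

Map each character onto (((Eta,Alpha),(Delta,(Zeta,Beta))),Theta) (rooted by Omicron) and count the minimum state changes it requires (Fitch parsimony):
Trait 1: 1; Trait 2: 3; Trait 3: 3; Trait 4: 2; Trait 5: 2; Trait 6: 1; Trait 7: 2.
Total tree length = 14.

14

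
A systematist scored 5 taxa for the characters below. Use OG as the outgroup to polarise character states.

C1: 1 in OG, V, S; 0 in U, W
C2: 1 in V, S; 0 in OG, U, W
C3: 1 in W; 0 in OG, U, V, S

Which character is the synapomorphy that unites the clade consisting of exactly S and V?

Character polarity is set by the outgroup: the derived state is whichever differs from the outgroup's state, so for C1 the derived state is '0', and for the remaining characters it is '1'.
Only U and W show the derived state '0' for C1, supporting them as a clade.
C2: derived state '1' in S and V only — synapomorphy for {S, V}.
C3 (derived state '1') is unique to W (autapomorphy; uninformative for grouping).
Most parsimonious ingroup topology: ((U,W),(V,S)).
The clade {S, V} is supported by C2: its derived state '1' occurs in exactly those taxa and in no other taxon (including the outgroup).

C2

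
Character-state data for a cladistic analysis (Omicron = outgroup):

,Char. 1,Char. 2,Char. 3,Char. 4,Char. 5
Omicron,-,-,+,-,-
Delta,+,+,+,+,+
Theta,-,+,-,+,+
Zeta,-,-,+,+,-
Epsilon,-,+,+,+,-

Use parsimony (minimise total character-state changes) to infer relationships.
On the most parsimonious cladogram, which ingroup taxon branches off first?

Character polarity is set by the outgroup: the derived state is whichever differs from the outgroup's state, so for Char. 3 the derived state is '-', and for the remaining characters it is '+'.
Char. 1 (derived state '+') is unique to Delta (autapomorphy; uninformative for grouping).
Char. 2 (derived state '+') is shared by Delta, Epsilon, and Theta — a synapomorphy uniting that clade.
Char. 3 (derived state '-') is unique to Theta (autapomorphy; uninformative for grouping).
All ingroup taxa share the derived state '+' for Char. 4; it defines the ingroup but does not resolve relationships within it.
Char. 5: derived state '+' in Delta and Theta only — synapomorphy for {Delta, Theta}.
Most parsimonious ingroup topology: (((Delta,Theta),Epsilon),Zeta).
Zeta is sister to the clade containing all other ingroup taxa, so it is the earliest-diverging (most basal) ingroup lineage.

Zeta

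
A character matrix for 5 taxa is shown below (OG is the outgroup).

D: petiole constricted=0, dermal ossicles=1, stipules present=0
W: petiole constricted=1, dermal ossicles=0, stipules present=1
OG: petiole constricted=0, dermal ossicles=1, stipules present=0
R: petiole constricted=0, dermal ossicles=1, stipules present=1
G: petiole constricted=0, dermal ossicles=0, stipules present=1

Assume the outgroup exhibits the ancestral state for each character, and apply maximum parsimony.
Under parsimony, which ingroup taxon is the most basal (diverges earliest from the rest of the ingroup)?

Character polarity is set by the outgroup: the derived state is whichever differs from the outgroup's state, so for dermal ossicles the derived state is '0', and for the remaining characters it is '1'.
petiole constricted: derived state '1' in W only — an autapomorphy, so it tells us nothing about relationships among taxa.
Only G and W show the derived state '0' for dermal ossicles, supporting them as a clade.
stipules present: derived state '1' in G, R, and W only — synapomorphy for {G, R, W}.
Most parsimonious ingroup topology: ((R,(G,W)),D).
D is sister to the clade containing all other ingroup taxa, so it is the earliest-diverging (most basal) ingroup lineage.

D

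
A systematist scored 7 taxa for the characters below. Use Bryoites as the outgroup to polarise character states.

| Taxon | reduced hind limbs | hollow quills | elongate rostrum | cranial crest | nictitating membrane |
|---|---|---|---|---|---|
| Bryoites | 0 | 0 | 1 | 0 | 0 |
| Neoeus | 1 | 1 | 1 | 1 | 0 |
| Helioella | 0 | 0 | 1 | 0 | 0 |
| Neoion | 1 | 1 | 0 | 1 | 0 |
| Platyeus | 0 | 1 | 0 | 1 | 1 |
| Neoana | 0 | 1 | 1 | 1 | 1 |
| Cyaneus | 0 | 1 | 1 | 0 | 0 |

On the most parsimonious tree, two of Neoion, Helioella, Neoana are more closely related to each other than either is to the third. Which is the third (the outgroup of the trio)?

Helioella

Character polarity is set by the outgroup: the derived state is whichever differs from the outgroup's state, so for elongate rostrum the derived state is '0', and for the remaining characters it is '1'.
reduced hind limbs: derived state '1' in Neoeus and Neoion only — synapomorphy for {Neoeus, Neoion}.
Only Cyaneus, Neoana, Neoeus, Neoion, and Platyeus show the derived state '1' for hollow quills, supporting them as a clade.
elongate rostrum (state '0') occurs in Neoion and Platyeus but conflicts with the nesting implied by the other characters — most parsimoniously interpreted as homoplasy.
cranial crest (derived state '1') is shared by Neoana, Neoeus, Neoion, and Platyeus — a synapomorphy uniting that clade.
Only Neoana and Platyeus show the derived state '1' for nictitating membrane, supporting them as a clade.
Most parsimonious ingroup topology: ((((Neoeus,Neoion),(Platyeus,Neoana)),Cyaneus),Helioella).
Neoion and Neoana share a more recent common ancestor with each other than either does with Helioella, so Helioella is the least closely related of the three.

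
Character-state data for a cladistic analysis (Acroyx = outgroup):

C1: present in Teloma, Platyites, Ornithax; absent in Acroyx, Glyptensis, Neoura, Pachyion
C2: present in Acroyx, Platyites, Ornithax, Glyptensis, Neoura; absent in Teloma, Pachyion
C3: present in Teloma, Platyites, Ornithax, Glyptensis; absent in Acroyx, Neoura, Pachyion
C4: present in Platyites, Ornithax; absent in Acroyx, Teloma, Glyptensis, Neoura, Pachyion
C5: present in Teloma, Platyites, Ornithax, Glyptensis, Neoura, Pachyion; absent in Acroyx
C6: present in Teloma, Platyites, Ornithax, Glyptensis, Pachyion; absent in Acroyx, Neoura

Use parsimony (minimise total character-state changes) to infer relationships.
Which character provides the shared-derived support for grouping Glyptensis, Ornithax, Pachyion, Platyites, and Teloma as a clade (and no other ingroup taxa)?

C6

Character polarity is set by the outgroup: the derived state is whichever differs from the outgroup's state, so for C2 the derived state is 'absent', and for the remaining characters it is 'present'.
C1: derived state 'present' in Ornithax, Platyites, and Teloma only — synapomorphy for {Ornithax, Platyites, Teloma}.
C2 (state 'absent') occurs in Pachyion and Teloma but conflicts with the nesting implied by the other characters — most parsimoniously interpreted as homoplasy.
C3 (derived state 'present') is shared by Glyptensis, Ornithax, Platyites, and Teloma — a synapomorphy uniting that clade.
C4 (derived state 'present') is shared by Ornithax and Platyites — a synapomorphy uniting that clade.
All ingroup taxa share the derived state 'present' for C5; it defines the ingroup but does not resolve relationships within it.
C6: derived state 'present' in Glyptensis, Ornithax, Pachyion, Platyites, and Teloma only — synapomorphy for {Glyptensis, Ornithax, Pachyion, Platyites, Teloma}.
Most parsimonious ingroup topology: ((((Teloma,(Platyites,Ornithax)),Glyptensis),Pachyion),Neoura).
The clade {Glyptensis, Ornithax, Pachyion, Platyites, Teloma} is supported by C6: its derived state 'present' occurs in exactly those taxa and in no other taxon (including the outgroup).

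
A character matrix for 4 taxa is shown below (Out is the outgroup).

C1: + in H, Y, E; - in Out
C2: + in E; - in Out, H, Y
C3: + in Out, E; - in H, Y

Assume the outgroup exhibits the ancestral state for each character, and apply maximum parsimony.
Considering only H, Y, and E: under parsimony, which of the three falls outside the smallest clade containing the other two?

Character polarity is set by the outgroup: the derived state is whichever differs from the outgroup's state, so for C3 the derived state is '-', and for the remaining characters it is '+'.
All ingroup taxa share the derived state '+' for C1; it defines the ingroup but does not resolve relationships within it.
C2: derived state '+' in E only — an autapomorphy, so it tells us nothing about relationships among taxa.
C3 (derived state '-') is shared by H and Y — a synapomorphy uniting that clade.
Most parsimonious ingroup topology: ((H,Y),E).
H and Y share a more recent common ancestor with each other than either does with E, so E is the least closely related of the three.

E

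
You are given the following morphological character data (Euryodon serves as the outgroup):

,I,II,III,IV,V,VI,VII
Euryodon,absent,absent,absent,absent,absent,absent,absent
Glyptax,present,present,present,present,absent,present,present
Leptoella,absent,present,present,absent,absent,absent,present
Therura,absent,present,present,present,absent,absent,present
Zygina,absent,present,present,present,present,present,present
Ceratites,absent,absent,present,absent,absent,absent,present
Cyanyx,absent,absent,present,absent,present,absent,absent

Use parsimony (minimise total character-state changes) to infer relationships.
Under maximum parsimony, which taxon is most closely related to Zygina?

The outgroup has state 'absent' for every character, so 'present' is the derived state throughout.
I: derived state 'present' in Glyptax only — an autapomorphy, so it tells us nothing about relationships among taxa.
II (derived state 'present') is shared by Glyptax, Leptoella, Therura, and Zygina — a synapomorphy uniting that clade.
III (derived state 'present') is shared by all ingroup taxa — unites the whole ingroup.
IV: derived state 'present' in Glyptax, Therura, and Zygina only — synapomorphy for {Glyptax, Therura, Zygina}.
V (state 'present') occurs in Cyanyx and Zygina but conflicts with the nesting implied by the other characters — most parsimoniously interpreted as homoplasy.
VI (derived state 'present') is shared by Glyptax and Zygina — a synapomorphy uniting that clade.
VII (derived state 'present') is shared by Ceratites, Glyptax, Leptoella, Therura, and Zygina — a synapomorphy uniting that clade.
Most parsimonious ingroup topology: (((((Glyptax,Zygina),Therura),Leptoella),Ceratites),Cyanyx).
Zygina and Glyptax form a cherry on this tree, so they are sister taxa.

Glyptax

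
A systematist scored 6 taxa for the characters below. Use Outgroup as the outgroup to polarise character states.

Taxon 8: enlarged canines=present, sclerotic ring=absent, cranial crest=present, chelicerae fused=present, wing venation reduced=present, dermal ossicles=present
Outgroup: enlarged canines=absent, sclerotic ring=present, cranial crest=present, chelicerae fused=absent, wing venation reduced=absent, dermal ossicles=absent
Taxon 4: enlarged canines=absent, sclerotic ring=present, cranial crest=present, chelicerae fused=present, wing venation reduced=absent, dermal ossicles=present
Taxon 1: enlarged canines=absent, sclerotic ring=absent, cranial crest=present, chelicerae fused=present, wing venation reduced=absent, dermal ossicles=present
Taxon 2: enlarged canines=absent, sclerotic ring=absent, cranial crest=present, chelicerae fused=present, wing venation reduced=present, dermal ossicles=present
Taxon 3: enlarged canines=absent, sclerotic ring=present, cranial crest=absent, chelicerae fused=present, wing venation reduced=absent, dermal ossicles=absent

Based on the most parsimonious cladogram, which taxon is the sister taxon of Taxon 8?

Taxon 2

Character polarity is set by the outgroup: the derived state is whichever differs from the outgroup's state, so for sclerotic ring, cranial crest the derived state is 'absent', and for the remaining characters it is 'present'.
enlarged canines (derived state 'present') is unique to Taxon 8 (autapomorphy; uninformative for grouping).
sclerotic ring: derived state 'absent' in Taxon 1, Taxon 2, and Taxon 8 only — synapomorphy for {Taxon 1, Taxon 2, Taxon 8}.
cranial crest (derived state 'absent') is unique to Taxon 3 (autapomorphy; uninformative for grouping).
All ingroup taxa share the derived state 'present' for chelicerae fused; it defines the ingroup but does not resolve relationships within it.
wing venation reduced (derived state 'present') is shared by Taxon 2 and Taxon 8 — a synapomorphy uniting that clade.
dermal ossicles: derived state 'present' in Taxon 1, Taxon 2, Taxon 4, and Taxon 8 only — synapomorphy for {Taxon 1, Taxon 2, Taxon 4, Taxon 8}.
Most parsimonious ingroup topology: ((((Taxon 8,Taxon 2),Taxon 1),Taxon 4),Taxon 3).
Taxon 8 and Taxon 2 form a cherry on this tree, so they are sister taxa.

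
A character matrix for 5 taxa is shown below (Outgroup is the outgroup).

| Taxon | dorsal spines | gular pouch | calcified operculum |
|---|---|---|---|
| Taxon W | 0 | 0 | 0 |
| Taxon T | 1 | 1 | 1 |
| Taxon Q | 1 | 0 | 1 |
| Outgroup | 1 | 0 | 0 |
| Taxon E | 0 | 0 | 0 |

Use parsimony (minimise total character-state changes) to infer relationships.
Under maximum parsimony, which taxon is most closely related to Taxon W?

Character polarity is set by the outgroup: the derived state is whichever differs from the outgroup's state, so for dorsal spines the derived state is '0', and for the remaining characters it is '1'.
dorsal spines: derived state '0' in Taxon E and Taxon W only — synapomorphy for {Taxon E, Taxon W}.
gular pouch: derived state '1' in Taxon T only — an autapomorphy, so it tells us nothing about relationships among taxa.
calcified operculum: derived state '1' in Taxon Q and Taxon T only — synapomorphy for {Taxon Q, Taxon T}.
Most parsimonious ingroup topology: ((Taxon E,Taxon W),(Taxon T,Taxon Q)).
Taxon W and Taxon E form a cherry on this tree, so they are sister taxa.

Taxon E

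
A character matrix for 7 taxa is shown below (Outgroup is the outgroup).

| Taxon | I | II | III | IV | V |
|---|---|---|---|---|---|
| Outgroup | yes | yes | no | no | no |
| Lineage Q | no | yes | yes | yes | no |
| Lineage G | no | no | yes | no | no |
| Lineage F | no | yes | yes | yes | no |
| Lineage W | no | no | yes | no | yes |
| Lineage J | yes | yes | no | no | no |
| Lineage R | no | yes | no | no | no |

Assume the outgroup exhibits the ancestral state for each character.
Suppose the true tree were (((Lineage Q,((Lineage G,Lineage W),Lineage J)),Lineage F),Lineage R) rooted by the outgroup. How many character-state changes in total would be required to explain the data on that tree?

Map each character onto (((Lineage Q,((Lineage G,Lineage W),Lineage J)),Lineage F),Lineage R) (rooted by Outgroup) and count the minimum state changes it requires (Fitch parsimony):
I: 2; II: 1; III: 2; IV: 2; V: 1.
Total tree length = 8.

8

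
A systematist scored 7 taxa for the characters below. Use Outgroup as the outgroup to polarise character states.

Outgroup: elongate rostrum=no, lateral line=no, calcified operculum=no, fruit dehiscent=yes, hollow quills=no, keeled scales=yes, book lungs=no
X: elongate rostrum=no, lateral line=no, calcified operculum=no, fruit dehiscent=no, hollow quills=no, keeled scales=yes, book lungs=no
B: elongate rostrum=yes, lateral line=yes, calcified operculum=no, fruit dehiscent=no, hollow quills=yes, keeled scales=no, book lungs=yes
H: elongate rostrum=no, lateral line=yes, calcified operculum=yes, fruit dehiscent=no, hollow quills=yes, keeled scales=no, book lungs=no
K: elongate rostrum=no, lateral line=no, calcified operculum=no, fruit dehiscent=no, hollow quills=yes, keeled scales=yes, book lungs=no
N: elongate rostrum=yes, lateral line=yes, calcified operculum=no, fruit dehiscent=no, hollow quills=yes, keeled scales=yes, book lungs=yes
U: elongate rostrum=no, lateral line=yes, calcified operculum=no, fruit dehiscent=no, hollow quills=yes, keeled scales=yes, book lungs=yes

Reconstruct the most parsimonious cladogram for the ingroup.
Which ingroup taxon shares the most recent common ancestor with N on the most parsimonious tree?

B

Character polarity is set by the outgroup: the derived state is whichever differs from the outgroup's state, so for fruit dehiscent, keeled scales the derived state is 'no', and for the remaining characters it is 'yes'.
elongate rostrum: derived state 'yes' in B and N only — synapomorphy for {B, N}.
Only B, H, N, and U show the derived state 'yes' for lateral line, supporting them as a clade.
calcified operculum (derived state 'yes') is unique to H (autapomorphy; uninformative for grouping).
fruit dehiscent (derived state 'no') is shared by all ingroup taxa — unites the whole ingroup.
Only B, H, K, N, and U show the derived state 'yes' for hollow quills, supporting them as a clade.
keeled scales groups B and H, which is incompatible with the clades supported by the remaining characters; treating it as convergent (homoplasy) costs fewer steps than any alternative tree.
book lungs: derived state 'yes' in B, N, and U only — synapomorphy for {B, N, U}.
Most parsimonious ingroup topology: (X,((((B,N),U),H),K)).
N and B form a cherry on this tree, so they are sister taxa.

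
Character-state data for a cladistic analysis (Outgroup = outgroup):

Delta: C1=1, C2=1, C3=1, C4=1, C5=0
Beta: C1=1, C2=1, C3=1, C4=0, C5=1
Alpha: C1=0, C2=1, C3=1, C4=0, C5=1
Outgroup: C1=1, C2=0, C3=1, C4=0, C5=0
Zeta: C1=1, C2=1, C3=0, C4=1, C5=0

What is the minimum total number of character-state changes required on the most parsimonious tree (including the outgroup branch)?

5

Character polarity is set by the outgroup: the derived state is whichever differs from the outgroup's state, so for C1, C3 the derived state is '0', and for the remaining characters it is '1'.
C1: derived state '0' in Alpha only — an autapomorphy, so it tells us nothing about relationships among taxa.
C2 (derived state '1') is shared by all ingroup taxa — unites the whole ingroup.
C3 (derived state '0') is unique to Zeta (autapomorphy; uninformative for grouping).
C4: derived state '1' in Delta and Zeta only — synapomorphy for {Delta, Zeta}.
C5 (derived state '1') is shared by Alpha and Beta — a synapomorphy uniting that clade.
Most parsimonious ingroup topology: ((Alpha,Beta),(Zeta,Delta)).
Changes per character on this tree: C1: 1; C2: 1; C3: 1; C4: 1; C5: 1.
Total = 5.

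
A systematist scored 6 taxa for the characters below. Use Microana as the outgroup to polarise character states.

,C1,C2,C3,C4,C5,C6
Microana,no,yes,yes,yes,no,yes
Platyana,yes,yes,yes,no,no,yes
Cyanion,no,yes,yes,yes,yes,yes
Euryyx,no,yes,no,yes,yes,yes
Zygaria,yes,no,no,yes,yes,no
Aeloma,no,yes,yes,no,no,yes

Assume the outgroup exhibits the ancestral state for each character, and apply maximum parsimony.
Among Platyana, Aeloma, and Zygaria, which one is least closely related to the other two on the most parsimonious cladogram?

Zygaria

Character polarity is set by the outgroup: the derived state is whichever differs from the outgroup's state, so for C2, C3, C4, C6 the derived state is 'no', and for the remaining characters it is 'yes'.
C1 (state 'yes') occurs in Platyana and Zygaria but conflicts with the nesting implied by the other characters — most parsimoniously interpreted as homoplasy.
C2: derived state 'no' in Zygaria only — an autapomorphy, so it tells us nothing about relationships among taxa.
C3 (derived state 'no') is shared by Euryyx and Zygaria — a synapomorphy uniting that clade.
Only Aeloma and Platyana show the derived state 'no' for C4, supporting them as a clade.
C5: derived state 'yes' in Cyanion, Euryyx, and Zygaria only — synapomorphy for {Cyanion, Euryyx, Zygaria}.
C6: derived state 'no' in Zygaria only — an autapomorphy, so it tells us nothing about relationships among taxa.
Most parsimonious ingroup topology: ((Platyana,Aeloma),(Cyanion,(Euryyx,Zygaria))).
Aeloma and Platyana share a more recent common ancestor with each other than either does with Zygaria, so Zygaria is the least closely related of the three.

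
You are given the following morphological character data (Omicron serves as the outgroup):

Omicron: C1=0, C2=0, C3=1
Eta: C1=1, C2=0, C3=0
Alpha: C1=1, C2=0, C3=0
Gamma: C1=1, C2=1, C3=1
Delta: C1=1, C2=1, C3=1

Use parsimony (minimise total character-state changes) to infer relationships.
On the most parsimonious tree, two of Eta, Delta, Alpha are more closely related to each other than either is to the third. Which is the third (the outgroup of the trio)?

Character polarity is set by the outgroup: the derived state is whichever differs from the outgroup's state, so for C3 the derived state is '0', and for the remaining characters it is '1'.
C1 (derived state '1') is shared by all ingroup taxa — unites the whole ingroup.
C2 (derived state '1') is shared by Delta and Gamma — a synapomorphy uniting that clade.
C3 (derived state '0') is shared by Alpha and Eta — a synapomorphy uniting that clade.
Most parsimonious ingroup topology: ((Eta,Alpha),(Gamma,Delta)).
Eta and Alpha share a more recent common ancestor with each other than either does with Delta, so Delta is the least closely related of the three.

Delta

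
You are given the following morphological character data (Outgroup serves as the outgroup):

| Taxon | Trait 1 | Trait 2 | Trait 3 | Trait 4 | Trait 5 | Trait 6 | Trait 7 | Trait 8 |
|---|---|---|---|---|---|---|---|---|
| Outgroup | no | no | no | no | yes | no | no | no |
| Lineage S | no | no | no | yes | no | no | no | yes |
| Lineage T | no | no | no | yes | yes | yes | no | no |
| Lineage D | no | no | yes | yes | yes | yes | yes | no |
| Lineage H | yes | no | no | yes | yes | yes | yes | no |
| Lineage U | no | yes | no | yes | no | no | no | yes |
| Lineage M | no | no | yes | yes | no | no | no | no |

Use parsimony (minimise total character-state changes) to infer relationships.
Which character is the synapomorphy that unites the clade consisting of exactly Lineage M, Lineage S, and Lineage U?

Character polarity is set by the outgroup: the derived state is whichever differs from the outgroup's state, so for Trait 5 the derived state is 'no', and for the remaining characters it is 'yes'.
Trait 1 (derived state 'yes') is unique to Lineage H (autapomorphy; uninformative for grouping).
Trait 2 (derived state 'yes') is unique to Lineage U (autapomorphy; uninformative for grouping).
Trait 3 groups Lineage D and Lineage M, which is incompatible with the clades supported by the remaining characters; treating it as convergent (homoplasy) costs fewer steps than any alternative tree.
Trait 4 (derived state 'yes') is shared by all ingroup taxa — unites the whole ingroup.
Only Lineage M, Lineage S, and Lineage U show the derived state 'no' for Trait 5, supporting them as a clade.
Trait 6: derived state 'yes' in Lineage D, Lineage H, and Lineage T only — synapomorphy for {Lineage D, Lineage H, Lineage T}.
Trait 7: derived state 'yes' in Lineage D and Lineage H only — synapomorphy for {Lineage D, Lineage H}.
Trait 8 (derived state 'yes') is shared by Lineage S and Lineage U — a synapomorphy uniting that clade.
Most parsimonious ingroup topology: (((Lineage S,Lineage U),Lineage M),(Lineage T,(Lineage D,Lineage H))).
The clade {Lineage M, Lineage S, Lineage U} is supported by Trait 5: its derived state 'no' occurs in exactly those taxa and in no other taxon (including the outgroup).

Trait 5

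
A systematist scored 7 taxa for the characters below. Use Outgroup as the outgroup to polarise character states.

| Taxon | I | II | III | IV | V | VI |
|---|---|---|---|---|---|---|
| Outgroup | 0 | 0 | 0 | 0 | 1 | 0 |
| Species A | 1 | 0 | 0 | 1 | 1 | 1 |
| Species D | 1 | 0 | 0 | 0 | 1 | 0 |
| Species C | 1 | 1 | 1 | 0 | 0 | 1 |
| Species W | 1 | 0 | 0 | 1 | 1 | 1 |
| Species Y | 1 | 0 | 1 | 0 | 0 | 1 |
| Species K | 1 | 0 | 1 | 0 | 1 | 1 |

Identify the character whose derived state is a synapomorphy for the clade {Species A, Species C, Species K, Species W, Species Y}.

Character polarity is set by the outgroup: the derived state is whichever differs from the outgroup's state, so for V the derived state is '0', and for the remaining characters it is '1'.
All ingroup taxa share the derived state '1' for I; it defines the ingroup but does not resolve relationships within it.
II: derived state '1' in Species C only — an autapomorphy, so it tells us nothing about relationships among taxa.
III: derived state '1' in Species C, Species K, and Species Y only — synapomorphy for {Species C, Species K, Species Y}.
IV (derived state '1') is shared by Species A and Species W — a synapomorphy uniting that clade.
V: derived state '0' in Species C and Species Y only — synapomorphy for {Species C, Species Y}.
VI (derived state '1') is shared by Species A, Species C, Species K, Species W, and Species Y — a synapomorphy uniting that clade.
Most parsimonious ingroup topology: (((Species A,Species W),((Species C,Species Y),Species K)),Species D).
The clade {Species A, Species C, Species K, Species W, Species Y} is supported by VI: its derived state '1' occurs in exactly those taxa and in no other taxon (including the outgroup).

VI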